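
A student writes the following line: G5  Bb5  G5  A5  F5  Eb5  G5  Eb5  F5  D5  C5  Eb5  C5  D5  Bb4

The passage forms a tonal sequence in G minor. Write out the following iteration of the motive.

The 5-note cells begin on G5, Eb5, C5 — each down a 3rd from the last.
So cell 4 is A4 C5 A4 Bb4 G4.

A4 C5 A4 Bb4 G4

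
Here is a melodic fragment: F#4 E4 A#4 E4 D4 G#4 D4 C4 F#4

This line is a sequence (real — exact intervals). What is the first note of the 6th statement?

Ab3

The 3-note cells begin on F#4, E4, D4 — each down a 2nd from the last.
Continuing: C4 → Bb3 → Ab3. Statement 6 starts on Ab3.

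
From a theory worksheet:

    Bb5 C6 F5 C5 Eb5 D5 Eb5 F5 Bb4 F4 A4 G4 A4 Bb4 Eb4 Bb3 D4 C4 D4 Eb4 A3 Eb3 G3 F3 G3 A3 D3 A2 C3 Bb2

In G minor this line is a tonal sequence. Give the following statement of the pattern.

C3 D3 G2 D2 F2 Eb2

The 6-note cells begin on Bb5, Eb5, A4, D4, G3 — each down a 5th from the last.
From C3 the diatonic shape gives C3 D3 G2 D2 F2 Eb2.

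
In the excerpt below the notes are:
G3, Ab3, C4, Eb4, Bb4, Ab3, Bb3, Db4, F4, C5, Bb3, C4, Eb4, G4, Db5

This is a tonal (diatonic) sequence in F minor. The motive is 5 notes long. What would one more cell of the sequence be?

C4 Db4 F4 Ab4 Eb5

Taking 5-note groups, the heads are G3, Ab3, Bb3: the pattern moves up a 2nd.
From C4 the diatonic shape gives C4 Db4 F4 Ab4 Eb5.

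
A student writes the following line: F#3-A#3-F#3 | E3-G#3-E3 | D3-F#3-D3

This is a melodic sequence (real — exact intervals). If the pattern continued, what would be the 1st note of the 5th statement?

The unit is 3 notes. Position-1 pitches of the 3 shown cells: F#3, E3, D3.
Extending down a 2nd: C3 → Bb2.

Bb2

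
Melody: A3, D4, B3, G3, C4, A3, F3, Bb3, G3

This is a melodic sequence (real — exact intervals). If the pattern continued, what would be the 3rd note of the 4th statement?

F3

With 3-note cells, note 3 of each statement runs B3, A3, G3.
Each moves down a 2nd; the next is F3.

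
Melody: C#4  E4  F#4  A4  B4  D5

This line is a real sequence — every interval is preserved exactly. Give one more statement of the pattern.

Taking 2-note groups, the heads are C#4, F#4, B4: the pattern moves up a 4th.
So cell 4 is E5 G5.

E5 G5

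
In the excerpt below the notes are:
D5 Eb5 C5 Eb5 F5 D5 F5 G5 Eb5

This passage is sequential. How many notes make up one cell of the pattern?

There are 9 notes; a 3-note unit gives 3 cells:
D5 Eb5 C5 | Eb5 F5 D5 | F5 G5 Eb5
Every group is a transposition up a 2nd of the one before; no shorter unit works.

3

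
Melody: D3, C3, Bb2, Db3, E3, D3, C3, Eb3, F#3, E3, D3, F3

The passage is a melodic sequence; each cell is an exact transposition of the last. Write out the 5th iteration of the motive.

A#3 G#3 F#3 A3

The 4-note cells begin on D3, E3, F#3 — each up a 2nd from the last.
Continuing the starts: G#3 → A#3.
Statement 5 starts on A#3 and keeps the same exact contour: A#3 G#3 F#3 A3.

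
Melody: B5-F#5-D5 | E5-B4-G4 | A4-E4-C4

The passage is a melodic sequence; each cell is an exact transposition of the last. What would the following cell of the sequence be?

With a 3-note motive the entries are B5, E5, A4, each down a 5th from the previous.
From D4 the exact shape gives D4 A3 F3.

D4 A3 F3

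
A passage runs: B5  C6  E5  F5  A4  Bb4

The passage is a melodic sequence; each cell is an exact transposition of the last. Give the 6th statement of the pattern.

C3 Db3

The 2-note cells begin on B5, E5, A4 — each down a 5th from the last.
Extending down a 5th: D4 → G3 → C3.
Statement 6 starts on C3 and keeps the same exact contour: C3 Db3.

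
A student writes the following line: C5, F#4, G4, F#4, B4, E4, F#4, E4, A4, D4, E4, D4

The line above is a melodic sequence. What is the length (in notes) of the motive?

Try groups of 4 (3 cells in 12 notes):
C5 F#4 G4 F#4 | B4 E4 F#4 E4 | A4 D4 E4 D4
Every group is a transposition down a 2nd of the one before; no shorter unit works.

4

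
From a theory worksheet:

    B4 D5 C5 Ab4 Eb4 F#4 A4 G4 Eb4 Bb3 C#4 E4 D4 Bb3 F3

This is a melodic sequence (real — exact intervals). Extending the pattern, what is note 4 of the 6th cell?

With 5-note cells, note 4 of each statement runs Ab4, Eb4, Bb3.
Each moves down a 4th. Continuing: F3 → C3 → G2.

G2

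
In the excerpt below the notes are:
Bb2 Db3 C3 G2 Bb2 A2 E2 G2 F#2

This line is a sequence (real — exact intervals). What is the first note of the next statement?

Taking 3-note groups, the heads are Bb2, G2, E2: the pattern moves down a 3rd.
The next head, down a 3rd from E2, is C#2.

C#2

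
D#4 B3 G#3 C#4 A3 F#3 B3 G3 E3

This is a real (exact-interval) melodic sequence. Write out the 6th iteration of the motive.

Taking 3-note groups, the heads are D#4, C#4, B3: the pattern moves down a 2nd.
Continuing the starts: A3 → G3 → F3.
So cell 6 is F3 Db3 Bb2.

F3 Db3 Bb2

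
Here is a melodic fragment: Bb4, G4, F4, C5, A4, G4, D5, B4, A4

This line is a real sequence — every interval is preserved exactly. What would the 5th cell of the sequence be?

With a 3-note motive the entries are Bb4, C5, D5, each up a 2nd from the previous.
Continuing the starts: E5 → F#5.
Statement 5 starts on F#5 and keeps the same exact contour: F#5 D#5 C#5.

F#5 D#5 C#5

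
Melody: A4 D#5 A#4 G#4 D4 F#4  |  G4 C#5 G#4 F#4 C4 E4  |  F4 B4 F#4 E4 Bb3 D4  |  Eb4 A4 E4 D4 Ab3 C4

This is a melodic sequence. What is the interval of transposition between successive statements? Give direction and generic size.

Taking 6-note groups, the heads are A4, G4, F4, Eb4: the pattern moves down a 2nd.
From A4 to G4: down a 2nd.

down a 2nd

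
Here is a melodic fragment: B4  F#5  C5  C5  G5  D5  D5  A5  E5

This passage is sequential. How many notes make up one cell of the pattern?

Try groups of 3 (3 cells in 9 notes):
B4 F#5 C5 | C5 G5 D5 | D5 A5 E5
Every group is a transposition up a 2nd of the one before; no shorter unit works.

3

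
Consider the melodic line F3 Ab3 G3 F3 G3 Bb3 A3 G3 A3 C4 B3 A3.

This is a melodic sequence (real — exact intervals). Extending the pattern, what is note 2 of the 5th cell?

With 4-note cells, note 2 of each statement runs Ab3, Bb3, C4.
Extending up a 2nd: D4 → E4.

E4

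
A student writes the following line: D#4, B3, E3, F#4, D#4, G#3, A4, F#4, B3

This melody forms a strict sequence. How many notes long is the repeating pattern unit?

3

9 notes total. Splitting into 3 groups of 3:
D#4 B3 E3 | F#4 D#4 G#3 | A4 F#4 B3
Every group is a transposition up a 3rd of the one before; no shorter unit works.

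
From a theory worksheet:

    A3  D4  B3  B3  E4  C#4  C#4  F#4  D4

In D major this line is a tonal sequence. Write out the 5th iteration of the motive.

E4 A4 F#4

Unit = 3 notes; the statements start on A3, B3, C#4, moving up a 2nd each time.
Continuing the starts: D4 → E4.
Statement 5 starts on E4 and keeps the same diatonic contour: E4 A4 F#4.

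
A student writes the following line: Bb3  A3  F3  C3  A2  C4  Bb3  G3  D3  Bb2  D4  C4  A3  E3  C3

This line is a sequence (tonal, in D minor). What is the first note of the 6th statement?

Taking 5-note groups, the heads are Bb3, C4, D4: the pattern moves up a 2nd.
Extending the heads up a 2nd: E4 → F4 → G4.

G4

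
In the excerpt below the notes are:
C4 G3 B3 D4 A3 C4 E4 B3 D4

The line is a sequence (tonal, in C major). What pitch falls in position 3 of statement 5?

The unit is 3 notes. Position-3 pitches of the 3 shown cells: B3, C4, D4.
Extending up a 2nd: E4 → F4.

F4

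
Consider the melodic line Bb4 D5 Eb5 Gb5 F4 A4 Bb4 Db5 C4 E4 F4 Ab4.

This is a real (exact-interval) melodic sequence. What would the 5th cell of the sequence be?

D3 F#3 G3 Bb3

Unit = 4 notes; the statements start on Bb4, F4, C4, moving down a 4th each time.
Extending down a 4th: G3 → D3.
Statement 5 starts on D3 and keeps the same exact contour: D3 F#3 G3 Bb3.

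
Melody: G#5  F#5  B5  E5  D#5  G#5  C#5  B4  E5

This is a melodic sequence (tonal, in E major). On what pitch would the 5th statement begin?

Taking 3-note groups, the heads are G#5, E5, C#5: the pattern moves down a 3rd.
Extending the heads down a 3rd: A4 → F#4.

F#4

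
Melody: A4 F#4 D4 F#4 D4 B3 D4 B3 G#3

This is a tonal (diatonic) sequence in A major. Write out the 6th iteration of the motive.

With a 3-note motive the entries are A4, F#4, D4, each down a 3rd from the previous.
Extending down a 3rd: B3 → G#3 → E3.
Statement 6 starts on E3 and keeps the same diatonic contour: E3 C#3 A2.

E3 C#3 A2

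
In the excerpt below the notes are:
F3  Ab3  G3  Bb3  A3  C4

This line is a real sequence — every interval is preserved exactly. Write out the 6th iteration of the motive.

The 2-note cells begin on F3, G3, A3 — each up a 2nd from the last.
Extending up a 2nd: B3 → C#4 → D#4.
Statement 6 starts on D#4 and keeps the same exact contour: D#4 F#4.

D#4 F#4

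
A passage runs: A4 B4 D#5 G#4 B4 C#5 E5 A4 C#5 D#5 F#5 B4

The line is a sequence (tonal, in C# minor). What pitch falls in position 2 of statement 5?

Grouping in 4s, the 2nd note of each cell is B4, C#5, D#5.
Carrying that up a 2nd forward: E5 → F#5.

F#5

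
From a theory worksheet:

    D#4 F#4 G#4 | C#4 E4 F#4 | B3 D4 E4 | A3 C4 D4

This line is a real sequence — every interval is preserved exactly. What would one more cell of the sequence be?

G3 Bb3 C4

Taking 3-note groups, the heads are D#4, C#4, B3, A3: the pattern moves down a 2nd.
So cell 5 is G3 Bb3 C4.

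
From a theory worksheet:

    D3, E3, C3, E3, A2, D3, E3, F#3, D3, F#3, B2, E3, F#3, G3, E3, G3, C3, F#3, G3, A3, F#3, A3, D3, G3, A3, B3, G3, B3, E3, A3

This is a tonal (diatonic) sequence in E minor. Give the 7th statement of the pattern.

C4 D4 B3 D4 G3 C4

With a 6-note motive the entries are D3, E3, F#3, G3, A3, each up a 2nd from the previous.
Carrying on: B3 → C4.
Statement 7 starts on C4 and keeps the same diatonic contour: C4 D4 B3 D4 G3 C4.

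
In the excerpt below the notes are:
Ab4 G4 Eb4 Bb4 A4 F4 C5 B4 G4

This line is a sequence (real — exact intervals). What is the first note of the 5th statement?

Unit = 3 notes; the statements start on Ab4, Bb4, C5, moving up a 2nd each time.
Extending the heads up a 2nd: D5 → E5.

E5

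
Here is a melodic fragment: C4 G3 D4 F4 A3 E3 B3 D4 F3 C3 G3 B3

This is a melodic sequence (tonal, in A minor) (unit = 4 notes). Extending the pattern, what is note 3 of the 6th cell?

A2

Grouping in 4s, the 3rd note of each cell is D4, B3, G3.
Extending down a 3rd: E3 → C3 → A2.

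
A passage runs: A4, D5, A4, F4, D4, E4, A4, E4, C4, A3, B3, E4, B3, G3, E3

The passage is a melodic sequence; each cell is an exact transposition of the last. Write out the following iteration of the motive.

Unit = 5 notes; the statements start on A4, E4, B3, moving down a 4th each time.
From F#3 the exact shape gives F#3 B3 F#3 D3 B2.

F#3 B3 F#3 D3 B2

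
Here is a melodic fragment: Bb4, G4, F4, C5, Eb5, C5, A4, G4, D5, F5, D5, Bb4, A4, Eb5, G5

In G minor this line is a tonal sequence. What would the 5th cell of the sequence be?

Taking 5-note groups, the heads are Bb4, C5, D5: the pattern moves up a 2nd.
Continuing the starts: Eb5 → F5.
From F5 the diatonic shape gives F5 D5 C5 G5 Bb5.

F5 D5 C5 G5 Bb5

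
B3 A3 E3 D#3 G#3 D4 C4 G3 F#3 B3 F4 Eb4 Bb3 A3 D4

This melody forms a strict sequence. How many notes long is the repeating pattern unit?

15 notes total. Splitting into 3 groups of 5:
B3 A3 E3 D#3 G#3 | D4 C4 G3 F#3 B3 | F4 Eb4 Bb3 A3 D4
That's a consistent up a 3rd shift per cell, and no other grouping gives one.

5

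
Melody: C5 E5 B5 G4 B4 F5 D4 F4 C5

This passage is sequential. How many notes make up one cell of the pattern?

3

Try groups of 3 (3 cells in 9 notes):
C5 E5 B5 | G4 B4 F5 | D4 F4 C5
Every group is a transposition down a 4th of the one before; no shorter unit works.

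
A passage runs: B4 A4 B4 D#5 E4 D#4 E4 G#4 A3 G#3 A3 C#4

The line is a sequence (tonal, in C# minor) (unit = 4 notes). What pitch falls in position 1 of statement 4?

Grouping in 4s, the 1st note of each cell is B4, E4, A3.
Each moves down a 5th; the next is D#3.

D#3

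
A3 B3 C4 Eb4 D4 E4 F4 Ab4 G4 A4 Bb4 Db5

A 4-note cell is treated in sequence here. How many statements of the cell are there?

12 notes in groups of 4 gives 12/4 = 3 statements.
Starts: A3, D4, G4 — each up a 4th.

3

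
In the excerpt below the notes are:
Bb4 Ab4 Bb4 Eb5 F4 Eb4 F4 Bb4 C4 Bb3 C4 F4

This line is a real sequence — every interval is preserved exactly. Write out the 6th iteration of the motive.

A2 G2 A2 D3

Taking 4-note groups, the heads are Bb4, F4, C4: the pattern moves down a 4th.
Carrying on: G3 → D3 → A2.
Statement 6 starts on A2 and keeps the same exact contour: A2 G2 A2 D3.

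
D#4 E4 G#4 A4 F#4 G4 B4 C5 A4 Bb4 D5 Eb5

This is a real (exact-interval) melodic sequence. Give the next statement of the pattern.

C5 Db5 F5 Gb5

With a 4-note motive the entries are D#4, F#4, A4, each up a 3rd from the previous.
From C5 the exact shape gives C5 Db5 F5 Gb5.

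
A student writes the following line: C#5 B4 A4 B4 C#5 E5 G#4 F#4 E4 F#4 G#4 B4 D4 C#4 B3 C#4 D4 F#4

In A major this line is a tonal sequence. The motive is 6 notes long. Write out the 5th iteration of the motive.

With a 6-note motive the entries are C#5, G#4, D4, each down a 4th from the previous.
Continuing the starts: A3 → E3.
Statement 5 starts on E3 and keeps the same diatonic contour: E3 D3 C#3 D3 E3 G#3.

E3 D3 C#3 D3 E3 G#3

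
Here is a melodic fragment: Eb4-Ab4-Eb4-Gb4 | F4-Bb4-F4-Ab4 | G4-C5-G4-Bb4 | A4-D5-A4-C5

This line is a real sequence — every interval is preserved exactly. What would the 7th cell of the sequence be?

D#5 G#5 D#5 F#5

Unit = 4 notes; the statements start on Eb4, F4, G4, A4, moving up a 2nd each time.
Carrying on: B4 → C#5 → D#5.
So cell 7 is D#5 G#5 D#5 F#5.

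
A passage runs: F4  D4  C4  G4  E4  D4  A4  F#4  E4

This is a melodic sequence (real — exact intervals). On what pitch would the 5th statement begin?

C#5

The 3-note cells begin on F4, G4, A4 — each up a 2nd from the last.
Continuing: B4 → C#5. Statement 5 starts on C#5.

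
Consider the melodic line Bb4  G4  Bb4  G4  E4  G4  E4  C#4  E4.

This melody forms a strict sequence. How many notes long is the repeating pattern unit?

9 notes total. Splitting into 3 groups of 3:
Bb4 G4 Bb4 | G4 E4 G4 | E4 C#4 E4
Each cell is the previous one down a 3rd — so the unit is 3 notes.

3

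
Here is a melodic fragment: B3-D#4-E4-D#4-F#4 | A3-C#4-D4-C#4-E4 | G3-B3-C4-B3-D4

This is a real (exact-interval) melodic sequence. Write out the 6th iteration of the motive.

Taking 5-note groups, the heads are B3, A3, G3: the pattern moves down a 2nd.
Carrying on: F3 → Eb3 → Db3.
Statement 6 starts on Db3 and keeps the same exact contour: Db3 F3 Gb3 F3 Ab3.

Db3 F3 Gb3 F3 Ab3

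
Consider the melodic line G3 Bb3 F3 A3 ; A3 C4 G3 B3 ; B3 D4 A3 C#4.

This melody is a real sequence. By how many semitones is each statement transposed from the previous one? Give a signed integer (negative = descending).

2

Taking 4-note groups, the heads are G3, A3, B3: the pattern moves up a 2nd.
G3 to A3 spans +2 semitones.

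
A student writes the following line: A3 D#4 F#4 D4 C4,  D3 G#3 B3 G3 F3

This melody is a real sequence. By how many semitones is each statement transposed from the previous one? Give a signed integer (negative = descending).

-7

With a 5-note motive the entries are A3, D3, each down a 5th from the previous.
A3→D3 is 50 − 57 = -7 semitones.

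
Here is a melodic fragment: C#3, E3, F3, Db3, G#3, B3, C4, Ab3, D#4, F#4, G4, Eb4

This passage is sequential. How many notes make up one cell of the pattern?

4

There are 12 notes; a 4-note unit gives 3 cells:
C#3 E3 F3 Db3 | G#3 B3 C4 Ab3 | D#4 F#4 G4 Eb4
Every group is a transposition up a 5th of the one before; no shorter unit works.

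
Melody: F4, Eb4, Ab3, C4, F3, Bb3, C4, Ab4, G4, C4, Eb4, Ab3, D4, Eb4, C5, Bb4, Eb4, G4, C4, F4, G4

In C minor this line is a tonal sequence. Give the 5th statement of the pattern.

The 7-note cells begin on F4, Ab4, C5 — each up a 3rd from the last.
Carrying on: Eb5 → G5.
Statement 5 starts on G5 and keeps the same diatonic contour: G5 F5 Bb4 D5 G4 C5 D5.

G5 F5 Bb4 D5 G4 C5 D5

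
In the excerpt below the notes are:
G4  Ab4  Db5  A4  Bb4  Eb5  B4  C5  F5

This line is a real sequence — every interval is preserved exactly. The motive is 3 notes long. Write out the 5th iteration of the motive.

D#5 E5 A5

Taking 3-note groups, the heads are G4, A4, B4: the pattern moves up a 2nd.
Extending up a 2nd: C#5 → D#5.
So cell 5 is D#5 E5 A5.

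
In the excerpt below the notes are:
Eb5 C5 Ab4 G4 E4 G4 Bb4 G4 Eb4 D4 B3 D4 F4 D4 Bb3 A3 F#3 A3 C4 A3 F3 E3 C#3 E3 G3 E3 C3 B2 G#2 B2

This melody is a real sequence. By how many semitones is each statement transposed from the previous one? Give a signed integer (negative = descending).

With a 6-note motive the entries are Eb5, Bb4, F4, C4, G3, each down a 4th from the previous.
Eb5 to Bb4 spans -5 semitones.

-5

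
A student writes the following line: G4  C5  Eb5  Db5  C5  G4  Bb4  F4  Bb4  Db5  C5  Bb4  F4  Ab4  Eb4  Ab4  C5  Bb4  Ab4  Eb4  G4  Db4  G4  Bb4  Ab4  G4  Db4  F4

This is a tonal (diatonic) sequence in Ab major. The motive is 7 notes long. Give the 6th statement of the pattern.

Bb3 Eb4 G4 F4 Eb4 Bb3 Db4

With a 7-note motive the entries are G4, F4, Eb4, Db4, each down a 2nd from the previous.
Carrying on: C4 → Bb3.
Statement 6 starts on Bb3 and keeps the same diatonic contour: Bb3 Eb4 G4 F4 Eb4 Bb3 Db4.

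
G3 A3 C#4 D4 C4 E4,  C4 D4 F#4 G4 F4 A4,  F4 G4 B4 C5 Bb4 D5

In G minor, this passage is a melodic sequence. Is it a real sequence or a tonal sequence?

real

Each cell has the same semitone pattern (2, 4, 1, -2, 4) — intervals are preserved exactly.
And C#4 lies outside G minor, so the sequence is real rather than tonal.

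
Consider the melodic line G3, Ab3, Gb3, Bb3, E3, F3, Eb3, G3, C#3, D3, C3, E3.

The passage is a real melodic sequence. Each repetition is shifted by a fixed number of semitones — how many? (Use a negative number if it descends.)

The 4-note cells begin on G3, E3, C#3 — each down a 3rd from the last.
G3→E3 is 52 − 55 = -3 semitones.

-3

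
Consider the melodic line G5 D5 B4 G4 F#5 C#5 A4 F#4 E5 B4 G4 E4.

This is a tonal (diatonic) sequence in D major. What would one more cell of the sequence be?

Taking 4-note groups, the heads are G5, F#5, E5: the pattern moves down a 2nd.
So cell 4 is D5 A4 F#4 D4.

D5 A4 F#4 D4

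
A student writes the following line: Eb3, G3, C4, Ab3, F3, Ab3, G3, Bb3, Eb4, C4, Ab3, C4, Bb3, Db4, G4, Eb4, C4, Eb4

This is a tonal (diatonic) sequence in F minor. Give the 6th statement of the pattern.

Unit = 6 notes; the statements start on Eb3, G3, Bb3, moving up a 3rd each time.
Continuing the starts: Db4 → F4 → Ab4.
Statement 6 starts on Ab4 and keeps the same diatonic contour: Ab4 C5 F5 Db5 Bb4 Db5.

Ab4 C5 F5 Db5 Bb4 Db5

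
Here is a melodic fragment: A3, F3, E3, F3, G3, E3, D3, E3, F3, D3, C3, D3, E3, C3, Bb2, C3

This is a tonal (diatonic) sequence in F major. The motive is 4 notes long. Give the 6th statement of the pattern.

C3 A2 G2 A2

With a 4-note motive the entries are A3, G3, F3, E3, each down a 2nd from the previous.
Continuing the starts: D3 → C3.
Statement 6 starts on C3 and keeps the same diatonic contour: C3 A2 G2 A2.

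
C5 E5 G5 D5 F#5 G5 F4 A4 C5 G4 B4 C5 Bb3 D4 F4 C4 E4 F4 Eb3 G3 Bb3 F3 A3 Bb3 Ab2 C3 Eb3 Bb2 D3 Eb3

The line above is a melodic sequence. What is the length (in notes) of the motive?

6

Try groups of 6 (5 cells in 30 notes):
C5 E5 G5 D5 F#5 G5 | F4 A4 C5 G4 B4 C5 | Bb3 D4 F4 C4 E4 F4 | Eb3 G3 Bb3 F3 A3 Bb3 | Ab2 C3 Eb3 Bb2 D3 Eb3
Each cell is the previous one down a 5th — so the unit is 6 notes.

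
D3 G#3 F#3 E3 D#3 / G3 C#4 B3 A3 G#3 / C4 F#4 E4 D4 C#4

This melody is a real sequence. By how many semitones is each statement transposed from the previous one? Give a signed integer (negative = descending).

5

With a 5-note motive the entries are D3, G3, C4, each up a 4th from the previous.
D3→G3 is 55 − 50 = 5 semitones.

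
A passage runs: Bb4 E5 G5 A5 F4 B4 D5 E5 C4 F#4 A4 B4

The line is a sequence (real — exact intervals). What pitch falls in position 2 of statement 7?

With 4-note cells, note 2 of each statement runs E5, B4, F#4.
Each moves down a 4th. Continuing: C#4 → G#3 → D#3 → A#2.

A#2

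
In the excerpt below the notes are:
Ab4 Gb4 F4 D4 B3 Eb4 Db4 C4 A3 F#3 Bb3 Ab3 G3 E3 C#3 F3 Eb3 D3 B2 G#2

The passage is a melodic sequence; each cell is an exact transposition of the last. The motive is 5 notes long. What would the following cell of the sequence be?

C3 Bb2 A2 F#2 D#2

The 5-note cells begin on Ab4, Eb4, Bb3, F3 — each down a 4th from the last.
Statement 5 starts on C3 and keeps the same exact contour: C3 Bb2 A2 F#2 D#2.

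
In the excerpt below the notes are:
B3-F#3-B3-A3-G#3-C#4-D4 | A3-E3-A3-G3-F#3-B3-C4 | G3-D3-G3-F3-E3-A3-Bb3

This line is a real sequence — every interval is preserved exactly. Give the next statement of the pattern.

F3 C3 F3 Eb3 D3 G3 Ab3

The 7-note cells begin on B3, A3, G3 — each down a 2nd from the last.
From F3 the exact shape gives F3 C3 F3 Eb3 D3 G3 Ab3.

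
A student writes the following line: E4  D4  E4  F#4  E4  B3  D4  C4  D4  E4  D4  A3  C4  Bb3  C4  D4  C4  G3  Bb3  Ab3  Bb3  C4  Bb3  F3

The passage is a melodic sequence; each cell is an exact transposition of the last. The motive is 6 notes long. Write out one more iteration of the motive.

Ab3 Gb3 Ab3 Bb3 Ab3 Eb3

The 6-note cells begin on E4, D4, C4, Bb3 — each down a 2nd from the last.
From Ab3 the exact shape gives Ab3 Gb3 Ab3 Bb3 Ab3 Eb3.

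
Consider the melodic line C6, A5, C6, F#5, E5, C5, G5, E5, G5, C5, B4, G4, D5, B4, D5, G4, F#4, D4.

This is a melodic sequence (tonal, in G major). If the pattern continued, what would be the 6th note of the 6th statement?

B2

Grouping in 6s, the 6th note of each cell is C5, G4, D4.
Each moves down a 4th. Continuing: A3 → E3 → B2.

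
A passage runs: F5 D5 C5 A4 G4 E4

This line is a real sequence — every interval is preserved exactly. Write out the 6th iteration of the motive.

Unit = 2 notes; the statements start on F5, C5, G4, moving down a 4th each time.
Extending down a 4th: D4 → A3 → E3.
From E3 the exact shape gives E3 C#3.

E3 C#3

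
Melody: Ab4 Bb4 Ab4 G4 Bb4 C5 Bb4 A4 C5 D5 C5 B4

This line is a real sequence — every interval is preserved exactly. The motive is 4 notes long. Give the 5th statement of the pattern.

E5 F#5 E5 D#5

The 4-note cells begin on Ab4, Bb4, C5 — each up a 2nd from the last.
Carrying on: D5 → E5.
Statement 5 starts on E5 and keeps the same exact contour: E5 F#5 E5 D#5.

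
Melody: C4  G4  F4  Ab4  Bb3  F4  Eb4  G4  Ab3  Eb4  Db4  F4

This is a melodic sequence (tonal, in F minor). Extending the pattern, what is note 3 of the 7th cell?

The unit is 4 notes. Position-3 pitches of the 3 shown cells: F4, Eb4, Db4.
Each moves down a 2nd. Continuing: C4 → Bb3 → Ab3 → G3.

G3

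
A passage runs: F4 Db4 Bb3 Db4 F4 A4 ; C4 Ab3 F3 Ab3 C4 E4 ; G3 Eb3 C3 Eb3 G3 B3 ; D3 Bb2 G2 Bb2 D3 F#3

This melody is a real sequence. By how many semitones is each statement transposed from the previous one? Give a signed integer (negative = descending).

-5

The 6-note cells begin on F4, C4, G3, D3 — each down a 4th from the last.
Counting half-steps from F4 to C4: -5.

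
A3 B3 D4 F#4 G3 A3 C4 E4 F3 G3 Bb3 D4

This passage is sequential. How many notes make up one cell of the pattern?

4

Try groups of 4 (3 cells in 12 notes):
A3 B3 D4 F#4 | G3 A3 C4 E4 | F3 G3 Bb3 D4
That's a consistent down a 2nd shift per cell, and no other grouping gives one.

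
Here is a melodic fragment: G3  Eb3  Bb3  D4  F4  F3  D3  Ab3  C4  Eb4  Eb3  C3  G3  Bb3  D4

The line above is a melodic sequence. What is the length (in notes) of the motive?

5

15 notes total. Splitting into 3 groups of 5:
G3 Eb3 Bb3 D4 F4 | F3 D3 Ab3 C4 Eb4 | Eb3 C3 G3 Bb3 D4
Every group is a transposition down a 2nd of the one before; no shorter unit works.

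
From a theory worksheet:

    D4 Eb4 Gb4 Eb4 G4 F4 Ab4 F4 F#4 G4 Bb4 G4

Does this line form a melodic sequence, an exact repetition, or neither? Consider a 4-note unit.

Note 1 of cell 2 is G4; if this were a sequence it would be E4. No unit length gives a consistent transposition pattern.

neither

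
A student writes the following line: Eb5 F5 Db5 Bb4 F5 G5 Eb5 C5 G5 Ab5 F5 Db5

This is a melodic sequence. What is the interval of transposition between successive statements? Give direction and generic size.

up a 2nd

The 4-note cells begin on Eb5, F5, G5 — each up a 2nd from the last.
From Eb5 to F5: up a 2nd.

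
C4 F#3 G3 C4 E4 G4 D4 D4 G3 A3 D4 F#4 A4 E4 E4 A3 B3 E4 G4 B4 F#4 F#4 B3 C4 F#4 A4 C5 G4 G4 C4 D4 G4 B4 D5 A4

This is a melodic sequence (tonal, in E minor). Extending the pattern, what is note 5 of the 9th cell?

With 7-note cells, note 5 of each statement runs E4, F#4, G4, A4, B4.
Each moves up a 2nd. Continuing: C5 → D5 → E5 → F#5.

F#5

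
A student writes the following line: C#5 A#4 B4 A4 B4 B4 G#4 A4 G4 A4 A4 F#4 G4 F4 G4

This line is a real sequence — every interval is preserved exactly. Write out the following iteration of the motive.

G4 E4 F4 Eb4 F4

With a 5-note motive the entries are C#5, B4, A4, each down a 2nd from the previous.
From G4 the exact shape gives G4 E4 F4 Eb4 F4.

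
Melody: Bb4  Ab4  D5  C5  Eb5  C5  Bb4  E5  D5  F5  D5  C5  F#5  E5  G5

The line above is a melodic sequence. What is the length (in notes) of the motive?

5

Try groups of 5 (3 cells in 15 notes):
Bb4 Ab4 D5 C5 Eb5 | C5 Bb4 E5 D5 F5 | D5 C5 F#5 E5 G5
That's a consistent up a 2nd shift per cell, and no other grouping gives one.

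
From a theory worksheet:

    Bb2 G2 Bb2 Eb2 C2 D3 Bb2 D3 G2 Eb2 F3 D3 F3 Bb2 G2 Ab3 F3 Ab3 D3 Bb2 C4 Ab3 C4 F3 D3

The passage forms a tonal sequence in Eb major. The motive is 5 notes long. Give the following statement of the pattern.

Unit = 5 notes; the statements start on Bb2, D3, F3, Ab3, C4, moving up a 3rd each time.
So cell 6 is Eb4 C4 Eb4 Ab3 F3.

Eb4 C4 Eb4 Ab3 F3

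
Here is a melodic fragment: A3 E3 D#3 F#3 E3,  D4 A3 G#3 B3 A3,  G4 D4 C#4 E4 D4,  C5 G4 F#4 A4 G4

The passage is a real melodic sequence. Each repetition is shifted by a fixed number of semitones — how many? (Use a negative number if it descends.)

Unit = 5 notes; the statements start on A3, D4, G4, C5, moving up a 4th each time.
Counting half-steps from A3 to D4: 5.

5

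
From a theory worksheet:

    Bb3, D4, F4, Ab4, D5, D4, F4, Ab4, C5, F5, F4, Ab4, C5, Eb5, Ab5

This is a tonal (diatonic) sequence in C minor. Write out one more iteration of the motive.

Taking 5-note groups, the heads are Bb3, D4, F4: the pattern moves up a 3rd.
From Ab4 the diatonic shape gives Ab4 C5 Eb5 G5 C6.

Ab4 C5 Eb5 G5 C6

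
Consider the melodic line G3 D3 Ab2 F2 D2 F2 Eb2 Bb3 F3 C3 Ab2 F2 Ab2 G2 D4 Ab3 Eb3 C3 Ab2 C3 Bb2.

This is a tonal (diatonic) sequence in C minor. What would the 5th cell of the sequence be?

Unit = 7 notes; the statements start on G3, Bb3, D4, moving up a 3rd each time.
Extending up a 3rd: F4 → Ab4.
From Ab4 the diatonic shape gives Ab4 Eb4 Bb3 G3 Eb3 G3 F3.

Ab4 Eb4 Bb3 G3 Eb3 G3 F3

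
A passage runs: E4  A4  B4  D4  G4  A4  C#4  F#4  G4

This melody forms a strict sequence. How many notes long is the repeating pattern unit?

3

Try groups of 3 (3 cells in 9 notes):
E4 A4 B4 | D4 G4 A4 | C#4 F#4 G4
That's a consistent down a 2nd shift per cell, and no other grouping gives one.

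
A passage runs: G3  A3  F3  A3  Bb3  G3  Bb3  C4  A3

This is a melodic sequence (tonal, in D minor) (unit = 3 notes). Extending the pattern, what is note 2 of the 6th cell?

With 3-note cells, note 2 of each statement runs A3, Bb3, C4.
Extending up a 2nd: D4 → E4 → F4.

F4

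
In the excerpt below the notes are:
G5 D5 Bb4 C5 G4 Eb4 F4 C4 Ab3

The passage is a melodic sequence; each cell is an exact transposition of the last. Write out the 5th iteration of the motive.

With a 3-note motive the entries are G5, C5, F4, each down a 5th from the previous.
Extending down a 5th: Bb3 → Eb3.
Statement 5 starts on Eb3 and keeps the same exact contour: Eb3 Bb2 Gb2.

Eb3 Bb2 Gb2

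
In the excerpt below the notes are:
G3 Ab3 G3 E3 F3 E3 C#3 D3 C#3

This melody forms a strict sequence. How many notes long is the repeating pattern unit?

3

There are 9 notes; a 3-note unit gives 3 cells:
G3 Ab3 G3 | E3 F3 E3 | C#3 D3 C#3
That's a consistent down a 3rd shift per cell, and no other grouping gives one.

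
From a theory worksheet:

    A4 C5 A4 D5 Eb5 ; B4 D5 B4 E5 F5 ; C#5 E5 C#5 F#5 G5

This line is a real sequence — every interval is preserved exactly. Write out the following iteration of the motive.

Unit = 5 notes; the statements start on A4, B4, C#5, moving up a 2nd each time.
From D#5 the exact shape gives D#5 F#5 D#5 G#5 A5.

D#5 F#5 D#5 G#5 A5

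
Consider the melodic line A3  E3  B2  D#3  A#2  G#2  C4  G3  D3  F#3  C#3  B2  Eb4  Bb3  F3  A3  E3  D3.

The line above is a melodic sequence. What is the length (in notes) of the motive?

6

There are 18 notes; a 6-note unit gives 3 cells:
A3 E3 B2 D#3 A#2 G#2 | C4 G3 D3 F#3 C#3 B2 | Eb4 Bb3 F3 A3 E3 D3
That's a consistent up a 3rd shift per cell, and no other grouping gives one.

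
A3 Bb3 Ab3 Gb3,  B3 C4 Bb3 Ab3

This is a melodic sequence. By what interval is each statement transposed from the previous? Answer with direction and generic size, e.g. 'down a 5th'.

With a 4-note motive the entries are A3, B3, each up a 2nd from the previous.
From A3 to B3: up a 2nd.

up a 2nd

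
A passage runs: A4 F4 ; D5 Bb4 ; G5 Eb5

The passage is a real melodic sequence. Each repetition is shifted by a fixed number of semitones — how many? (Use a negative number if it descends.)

The 2-note cells begin on A4, D5, G5 — each up a 4th from the last.
A4→D5 is 74 − 69 = 5 semitones.

5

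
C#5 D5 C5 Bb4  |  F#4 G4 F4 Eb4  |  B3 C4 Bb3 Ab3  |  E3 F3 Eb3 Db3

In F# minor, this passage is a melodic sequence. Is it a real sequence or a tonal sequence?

Each cell has the same semitone pattern (1, -2, -2) — intervals are preserved exactly.
And C5 lies outside F# minor, so the sequence is real rather than tonal.

real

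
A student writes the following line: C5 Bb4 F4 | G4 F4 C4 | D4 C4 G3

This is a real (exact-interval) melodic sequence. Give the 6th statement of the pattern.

B2 A2 E2

With a 3-note motive the entries are C5, G4, D4, each down a 4th from the previous.
Carrying on: A3 → E3 → B2.
So cell 6 is B2 A2 E2.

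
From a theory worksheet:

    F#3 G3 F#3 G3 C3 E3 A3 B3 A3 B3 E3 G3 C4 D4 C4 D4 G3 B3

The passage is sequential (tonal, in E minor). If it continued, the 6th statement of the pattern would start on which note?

Unit = 6 notes; the statements start on F#3, A3, C4, moving up a 3rd each time.
Extending the heads up a 3rd: E4 → G4 → B4.

B4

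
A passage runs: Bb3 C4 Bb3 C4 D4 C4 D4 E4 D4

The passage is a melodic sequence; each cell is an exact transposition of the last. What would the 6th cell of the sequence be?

G#4 A#4 G#4

With a 3-note motive the entries are Bb3, C4, D4, each up a 2nd from the previous.
Carrying on: E4 → F#4 → G#4.
So cell 6 is G#4 A#4 G#4.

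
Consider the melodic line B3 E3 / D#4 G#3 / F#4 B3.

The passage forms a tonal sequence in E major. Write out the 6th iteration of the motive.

E5 A4

The 2-note cells begin on B3, D#4, F#4 — each up a 3rd from the last.
Carrying on: A4 → C#5 → E5.
Statement 6 starts on E5 and keeps the same diatonic contour: E5 A4.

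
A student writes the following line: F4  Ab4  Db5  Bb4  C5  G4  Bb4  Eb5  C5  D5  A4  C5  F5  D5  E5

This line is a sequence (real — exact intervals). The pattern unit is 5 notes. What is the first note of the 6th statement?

D#5

The 5-note cells begin on F4, G4, A4 — each up a 2nd from the last.
Continuing: B4 → C#5 → D#5. Statement 6 starts on D#5.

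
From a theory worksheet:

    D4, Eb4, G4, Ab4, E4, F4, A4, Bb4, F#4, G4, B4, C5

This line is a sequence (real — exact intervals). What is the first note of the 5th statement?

Taking 4-note groups, the heads are D4, E4, F#4: the pattern moves up a 2nd.
Extending the heads up a 2nd: G#4 → A#4.

A#4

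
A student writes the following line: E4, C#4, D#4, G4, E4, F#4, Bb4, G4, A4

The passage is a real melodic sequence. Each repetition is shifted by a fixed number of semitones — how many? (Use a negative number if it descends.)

Taking 3-note groups, the heads are E4, G4, Bb4: the pattern moves up a 3rd.
E4→G4 is 67 − 64 = 3 semitones.

3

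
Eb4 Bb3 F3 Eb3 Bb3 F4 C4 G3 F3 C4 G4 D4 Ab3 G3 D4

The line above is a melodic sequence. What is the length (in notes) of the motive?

15 notes total. Splitting into 3 groups of 5:
Eb4 Bb3 F3 Eb3 Bb3 | F4 C4 G3 F3 C4 | G4 D4 Ab3 G3 D4
Each cell is the previous one up a 2nd — so the unit is 5 notes.

5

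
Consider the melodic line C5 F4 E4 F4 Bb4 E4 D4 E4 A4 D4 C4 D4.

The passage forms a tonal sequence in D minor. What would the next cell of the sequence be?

With a 4-note motive the entries are C5, Bb4, A4, each down a 2nd from the previous.
Statement 4 starts on G4 and keeps the same diatonic contour: G4 C4 Bb3 C4.

G4 C4 Bb3 C4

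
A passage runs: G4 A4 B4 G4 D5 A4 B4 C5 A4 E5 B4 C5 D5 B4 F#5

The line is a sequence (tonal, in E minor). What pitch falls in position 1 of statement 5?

D5

The unit is 5 notes. Position-1 pitches of the 3 shown cells: G4, A4, B4.
Extending up a 2nd: C5 → D5.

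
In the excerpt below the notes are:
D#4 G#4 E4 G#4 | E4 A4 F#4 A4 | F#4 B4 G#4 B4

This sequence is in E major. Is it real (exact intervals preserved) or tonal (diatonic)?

Every note is diatonic to E major.
Cell 1 has -4 semitones from note 2 to 3, but cell 2 has -3 — the interval quality changes while the contour stays the same, which is the hallmark of a tonal sequence.

tonal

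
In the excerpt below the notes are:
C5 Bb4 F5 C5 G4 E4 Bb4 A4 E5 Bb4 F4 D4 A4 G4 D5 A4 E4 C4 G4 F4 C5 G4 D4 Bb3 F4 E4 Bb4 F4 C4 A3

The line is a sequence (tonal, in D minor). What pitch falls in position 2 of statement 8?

Bb3

With 6-note cells, note 2 of each statement runs Bb4, A4, G4, F4, E4.
Extending down a 2nd: D4 → C4 → Bb3.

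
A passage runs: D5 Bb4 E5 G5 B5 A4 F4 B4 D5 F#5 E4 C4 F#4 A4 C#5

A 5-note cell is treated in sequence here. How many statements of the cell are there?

3

15 notes in groups of 5 gives 15/5 = 3 statements.
Starts: D5, A4, E4 — each down a 4th.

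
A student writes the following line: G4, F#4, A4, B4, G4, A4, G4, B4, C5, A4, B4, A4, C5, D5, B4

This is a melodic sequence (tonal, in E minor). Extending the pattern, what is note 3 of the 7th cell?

G5

With 5-note cells, note 3 of each statement runs A4, B4, C5.
Each moves up a 2nd. Continuing: D5 → E5 → F#5 → G5.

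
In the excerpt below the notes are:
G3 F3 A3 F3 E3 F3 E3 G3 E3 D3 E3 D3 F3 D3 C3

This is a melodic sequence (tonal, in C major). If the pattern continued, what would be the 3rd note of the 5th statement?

D3

With 5-note cells, note 3 of each statement runs A3, G3, F3.
Carrying that down a 2nd forward: E3 → D3.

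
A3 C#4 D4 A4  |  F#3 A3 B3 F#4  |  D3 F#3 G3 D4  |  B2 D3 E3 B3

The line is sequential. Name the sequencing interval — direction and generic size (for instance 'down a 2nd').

With a 4-note motive the entries are A3, F#3, D3, B2, each down a 3rd from the previous.
From A3 to F#3: down a 3rd.

down a 3rd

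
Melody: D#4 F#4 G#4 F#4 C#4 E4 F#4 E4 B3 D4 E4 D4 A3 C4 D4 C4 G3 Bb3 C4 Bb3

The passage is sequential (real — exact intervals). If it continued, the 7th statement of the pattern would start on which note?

Unit = 4 notes; the statements start on D#4, C#4, B3, A3, G3, moving down a 2nd each time.
Extending the heads down a 2nd: F3 → Eb3.

Eb3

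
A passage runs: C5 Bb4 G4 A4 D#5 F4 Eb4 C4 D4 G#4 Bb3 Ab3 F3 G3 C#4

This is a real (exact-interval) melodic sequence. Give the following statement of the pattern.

Unit = 5 notes; the statements start on C5, F4, Bb3, moving down a 5th each time.
So cell 4 is Eb3 Db3 Bb2 C3 F#3.

Eb3 Db3 Bb2 C3 F#3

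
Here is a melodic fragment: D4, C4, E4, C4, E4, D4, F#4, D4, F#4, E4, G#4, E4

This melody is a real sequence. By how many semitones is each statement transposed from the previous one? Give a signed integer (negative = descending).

With a 4-note motive the entries are D4, E4, F#4, each up a 2nd from the previous.
D4→E4 is 64 − 62 = 2 semitones.

2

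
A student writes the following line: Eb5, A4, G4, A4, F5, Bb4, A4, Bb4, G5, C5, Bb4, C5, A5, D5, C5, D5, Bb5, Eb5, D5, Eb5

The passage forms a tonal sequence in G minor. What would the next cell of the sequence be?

C6 F5 Eb5 F5

Unit = 4 notes; the statements start on Eb5, F5, G5, A5, Bb5, moving up a 2nd each time.
So cell 6 is C6 F5 Eb5 F5.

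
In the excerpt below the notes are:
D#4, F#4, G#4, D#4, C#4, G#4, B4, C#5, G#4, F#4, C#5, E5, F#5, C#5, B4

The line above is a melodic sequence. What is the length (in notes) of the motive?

15 notes total. Splitting into 3 groups of 5:
D#4 F#4 G#4 D#4 C#4 | G#4 B4 C#5 G#4 F#4 | C#5 E5 F#5 C#5 B4
That's a consistent up a 4th shift per cell, and no other grouping gives one.

5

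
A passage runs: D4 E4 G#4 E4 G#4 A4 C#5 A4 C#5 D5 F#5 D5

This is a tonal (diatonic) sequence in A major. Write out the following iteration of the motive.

Taking 4-note groups, the heads are D4, G#4, C#5: the pattern moves up a 4th.
From F#5 the diatonic shape gives F#5 G#5 B5 G#5.

F#5 G#5 B5 G#5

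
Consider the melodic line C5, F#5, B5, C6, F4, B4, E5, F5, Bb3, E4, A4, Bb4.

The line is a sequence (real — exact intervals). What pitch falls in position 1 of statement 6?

Db2

With 4-note cells, note 1 of each statement runs C5, F4, Bb3.
Each moves down a 5th. Continuing: Eb3 → Ab2 → Db2.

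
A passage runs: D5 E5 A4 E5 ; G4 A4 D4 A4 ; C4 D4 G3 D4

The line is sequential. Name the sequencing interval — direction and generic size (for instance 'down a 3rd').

Taking 4-note groups, the heads are D5, G4, C4: the pattern moves down a 5th.
From D5 to G4: down a 5th.

down a 5th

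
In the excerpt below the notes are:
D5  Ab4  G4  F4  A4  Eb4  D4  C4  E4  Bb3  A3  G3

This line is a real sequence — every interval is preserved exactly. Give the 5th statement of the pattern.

F#3 C3 B2 A2

Unit = 4 notes; the statements start on D5, A4, E4, moving down a 4th each time.
Extending down a 4th: B3 → F#3.
From F#3 the exact shape gives F#3 C3 B2 A2.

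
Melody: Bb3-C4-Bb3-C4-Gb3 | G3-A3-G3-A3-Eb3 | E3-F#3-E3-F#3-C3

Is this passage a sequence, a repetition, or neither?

Each 5-note cell is the previous one transposed down a 3rd.

sequence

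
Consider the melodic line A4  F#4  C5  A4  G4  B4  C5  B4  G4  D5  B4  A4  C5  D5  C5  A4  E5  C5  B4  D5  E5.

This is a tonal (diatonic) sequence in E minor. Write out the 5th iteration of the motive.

The 7-note cells begin on A4, B4, C5 — each up a 2nd from the last.
Continuing the starts: D5 → E5.
From E5 the diatonic shape gives E5 C5 G5 E5 D5 F#5 G5.

E5 C5 G5 E5 D5 F#5 G5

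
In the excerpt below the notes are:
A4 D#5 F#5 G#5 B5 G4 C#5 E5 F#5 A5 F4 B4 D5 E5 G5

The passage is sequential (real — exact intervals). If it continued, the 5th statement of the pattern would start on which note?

Taking 5-note groups, the heads are A4, G4, F4: the pattern moves down a 2nd.
Extending the heads down a 2nd: Eb4 → Db4.

Db4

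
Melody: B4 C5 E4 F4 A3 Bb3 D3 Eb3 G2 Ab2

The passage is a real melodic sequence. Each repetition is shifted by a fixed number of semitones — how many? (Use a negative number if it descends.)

With a 2-note motive the entries are B4, E4, A3, D3, G2, each down a 5th from the previous.
Counting half-steps from B4 to E4: -7.

-7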